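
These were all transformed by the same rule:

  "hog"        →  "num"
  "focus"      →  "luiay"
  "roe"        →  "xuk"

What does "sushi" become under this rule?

Compare letters: h→n is +6, o→u is +6, g→m is +6 — a constant shift. This is a Caesar cipher with shift 6.
On sushi: s+6=y, u+6=a, s+6=y, h+6=n, i+6=o.

yayno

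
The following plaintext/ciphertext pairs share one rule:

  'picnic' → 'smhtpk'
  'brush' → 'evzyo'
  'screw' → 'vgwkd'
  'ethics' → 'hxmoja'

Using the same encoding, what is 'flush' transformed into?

ipzyo

In picnic: p→s is +3, i→m is +4, c→h is +5, n→t is +6 — the shift increases by 1 each position. Each letter shifts forward by (position + 3), i.e. 3, 4, 5, … — the shift grows by one for each successive letter.
Applying it to flush: f+3=i, l+4=p, u+5=z, s+6=y, h+7=o.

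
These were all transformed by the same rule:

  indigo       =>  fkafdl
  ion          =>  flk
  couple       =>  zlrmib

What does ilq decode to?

lot

Compare letters: i→f is +23, n→k is +23, d→a is +23 — a constant shift. It's a constant shift of +23 (ROT23).
Undoing it on ilq: i−23=l, l−23=o, q−23=t.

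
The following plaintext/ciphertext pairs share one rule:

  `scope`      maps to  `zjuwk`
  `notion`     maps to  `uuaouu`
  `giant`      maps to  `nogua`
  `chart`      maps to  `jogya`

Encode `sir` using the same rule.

zoy

The shift depends on letter class: consonant s→z is +7, but vowel o→u is +6. Two shifts are in play — +6 for a/e/i/o/u, +7 for every other letter.
Applying it to sir: s(cons)+7=z, i(vowel)+6=o, r(cons)+7=y.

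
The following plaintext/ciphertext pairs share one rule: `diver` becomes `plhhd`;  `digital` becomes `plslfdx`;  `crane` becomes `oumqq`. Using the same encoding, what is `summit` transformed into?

Shifts by position in diver: pos 0: d→p (+12), pos 1: i→l (+3), pos 2: v→h (+12), pos 3: e→h (+3) — repeating every 2. A repeating key of period 2 is used — shifts +12, +3 over and over.
On summit: s+12=e, u+3=x, m+12=y, m+3=p, i+12=u, t+3=w.

exypuw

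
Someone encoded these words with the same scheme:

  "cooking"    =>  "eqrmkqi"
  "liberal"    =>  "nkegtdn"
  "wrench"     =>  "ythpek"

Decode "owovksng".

multiple

The shifts repeat in a cycle of length 3: positions 0,1,… shift by +2, +2, +3, then the pattern repeats.
Reversing it on owovksng: o−2=m, w−2=u, o−3=l, v−2=t, k−2=i, s−3=p, n−2=l, g−2=e.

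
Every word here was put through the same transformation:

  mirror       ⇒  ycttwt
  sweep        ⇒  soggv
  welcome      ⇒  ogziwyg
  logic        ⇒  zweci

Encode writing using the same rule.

otcrcxe

m(12)→y(24) and i(8)→c(2) fit y≡25x+10 (mod 26); the inverse of 25 mod 26 is 25. Each letter's alphabet position (a=0..z=25) is mapped through 25·x+10 mod 26 — an affine cipher.
For writing: w(22)→25·22+10≡14=o; r(17)→25·17+10≡19=t; i(8)→25·8+10≡2=c; t(19)→25·19+10≡17=r; i(8)→25·8+10≡2=c; n(13)→25·13+10≡23=x; g(6)→25·6+10≡4=e (all mod 26).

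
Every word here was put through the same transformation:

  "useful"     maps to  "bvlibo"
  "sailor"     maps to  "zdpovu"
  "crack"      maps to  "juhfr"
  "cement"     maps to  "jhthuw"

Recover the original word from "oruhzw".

honest

Shifts by position in useful: pos 0: u→b (+7), pos 1: s→v (+3), pos 2: e→l (+7), pos 3: f→i (+3) — repeating every 2. It's a Vigenère-style cipher with numeric key [7,3]: position i shifts by key[i mod 2].
Reversing it on oruhzw: o−7=h, r−3=o, u−7=n, h−3=e, z−7=s, w−3=t.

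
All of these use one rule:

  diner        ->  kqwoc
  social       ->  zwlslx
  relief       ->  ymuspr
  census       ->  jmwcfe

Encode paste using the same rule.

Letter i (0-indexed) is shifted by i+7, so successive shifts are 7, 8, 9, ….
For paste: p+7=w, a+8=i, s+9=b, t+10=d, e+11=p.

wibdp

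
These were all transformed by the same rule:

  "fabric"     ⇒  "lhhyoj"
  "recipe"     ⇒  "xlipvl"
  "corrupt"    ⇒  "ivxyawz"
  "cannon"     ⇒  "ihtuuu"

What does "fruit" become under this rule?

Shifts by position in fabric: pos 0: f→l (+6), pos 1: a→h (+7), pos 2: b→h (+6), pos 3: r→y (+7) — repeating every 2. A repeating key of period 2 is used — shifts +6, +7 over and over.
For fruit: f+6=l, r+7=y, u+6=a, i+7=p, t+6=z.

lyapz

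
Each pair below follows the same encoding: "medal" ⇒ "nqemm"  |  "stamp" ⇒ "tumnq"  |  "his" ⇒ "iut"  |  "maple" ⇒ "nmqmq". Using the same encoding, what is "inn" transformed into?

The shift depends on letter class: consonant m→n is +1, but vowel e→q is +12. Two shifts are in play — +12 for a/e/i/o/u, +1 for every other letter.
Applying it to inn: i(vowel)+12=u, n(cons)+1=o, n(cons)+1=o.

uoo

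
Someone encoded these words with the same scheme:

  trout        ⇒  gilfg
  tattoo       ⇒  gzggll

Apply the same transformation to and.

zmw

This is the alphabet-reversal cipher (Atbash): a becomes z, b becomes y, etc.
For and: a↔z, n↔m, d↔w.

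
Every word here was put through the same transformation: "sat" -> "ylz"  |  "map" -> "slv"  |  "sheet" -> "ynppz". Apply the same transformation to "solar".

yzrlx

The rule splits by letter class: vowels +11, consonants +6.
Applying it to solar: s(cons)+6=y, o(vowel)+11=z, l(cons)+6=r, a(vowel)+11=l, r(cons)+6=x.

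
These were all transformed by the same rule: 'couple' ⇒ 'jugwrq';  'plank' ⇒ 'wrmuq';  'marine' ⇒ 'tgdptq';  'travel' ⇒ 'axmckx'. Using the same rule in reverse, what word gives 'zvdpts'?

It's a Vigenère-style cipher with numeric key [7,6,12]: position i shifts by key[i mod 3].
Decoding zvdpts: z−7=s, v−6=p, d−12=r, p−7=i, t−6=n, s−12=g.

spring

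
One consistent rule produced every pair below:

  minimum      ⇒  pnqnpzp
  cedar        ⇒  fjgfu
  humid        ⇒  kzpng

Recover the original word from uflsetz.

A repeating key of period 2 is used — shifts +3, +5 over and over.
Reversing it on uflsetz: u−3=r, f−5=a, l−3=i, s−5=n, e−3=b, t−5=o, z−3=w.

rainbow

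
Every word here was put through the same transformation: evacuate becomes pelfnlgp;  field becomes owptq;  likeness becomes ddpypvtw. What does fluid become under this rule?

otfwq

Two steps: reverse the string, then apply a Caesar shift of +11.
On fluid: reverse → diulf; then shift: d+11=o, i+11=t, u+11=f, l+11=w, f+11=q.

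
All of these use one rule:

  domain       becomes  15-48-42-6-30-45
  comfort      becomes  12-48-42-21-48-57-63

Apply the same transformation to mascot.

42-6-60-12-48-63

d(#4)→15 and o(#15)→48: differences scale by 3, so n = 3·pos + 3. Each letter becomes 3×(its alphabet position, a=1..z=26) + 3.
Applying it to mascot: m=13→42, a=1→6, s=19→60, c=3→12, o=15→48, t=20→63.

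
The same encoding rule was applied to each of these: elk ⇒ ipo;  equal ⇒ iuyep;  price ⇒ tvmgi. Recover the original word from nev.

jar

Each letter is shifted forward by 4 in the alphabet (a Caesar shift of +4).
Reversing it on nev: n−4=j, e−4=a, v−4=r.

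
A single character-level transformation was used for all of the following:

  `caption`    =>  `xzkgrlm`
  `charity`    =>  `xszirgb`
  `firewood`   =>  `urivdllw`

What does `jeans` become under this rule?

Letters are reflected about the middle of the alphabet (position → 25−position): Atbash.
For jeans: j↔q, e↔v, a↔z, n↔m, s↔h.

qvzmh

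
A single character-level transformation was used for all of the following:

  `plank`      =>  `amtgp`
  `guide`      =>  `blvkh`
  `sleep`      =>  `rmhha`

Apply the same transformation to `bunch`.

p(15)→a(0) and l(11)→m(12) fit y≡23x+19 (mod 26); the inverse of 23 mod 26 is 17. Each letter's alphabet position (a=0..z=25) is mapped through 23·x+19 mod 26 — an affine cipher.
On bunch: b(1)→23·1+19≡16=q; u(20)→23·20+19≡11=l; n(13)→23·13+19≡6=g; c(2)→23·2+19≡13=n; h(7)→23·7+19≡24=y (all mod 26).

qlgny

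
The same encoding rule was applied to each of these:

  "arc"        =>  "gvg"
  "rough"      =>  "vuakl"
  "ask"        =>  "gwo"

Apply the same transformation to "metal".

The shift depends on letter class: consonant r→v is +4, but vowel a→g is +6. Two shifts are in play — +6 for a/e/i/o/u, +4 for every other letter.
Applying it to metal: m(cons)+4=q, e(vowel)+6=k, t(cons)+4=x, a(vowel)+6=g, l(cons)+4=p.

qkxgp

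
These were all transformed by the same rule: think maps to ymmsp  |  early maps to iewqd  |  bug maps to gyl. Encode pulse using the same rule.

The shift depends on letter class: consonant t→y is +5, but vowel i→m is +4. Two shifts are in play — +4 for a/e/i/o/u, +5 for every other letter.
For pulse: p(cons)+5=u, u(vowel)+4=y, l(cons)+5=q, s(cons)+5=x, e(vowel)+4=i.

uyqxi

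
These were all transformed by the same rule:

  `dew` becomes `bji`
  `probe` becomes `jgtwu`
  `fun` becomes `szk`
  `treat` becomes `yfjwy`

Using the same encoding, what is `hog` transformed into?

ltm

The output letters match the input read backwards, each shifted +5: dew reversed is wed. Two steps: reverse the string, then apply a Caesar shift of +5.
Applying it to hog: reverse → goh; then shift: g+5=l, o+5=t, h+5=m.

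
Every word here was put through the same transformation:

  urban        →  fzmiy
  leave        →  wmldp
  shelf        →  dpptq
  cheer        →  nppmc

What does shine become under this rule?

dptvp

Shifts by position in urban: pos 0: u→f (+11), pos 1: r→z (+8), pos 2: b→m (+11), pos 3: a→i (+8) — repeating every 2. It's a Vigenère-style cipher with numeric key [11,8]: position i shifts by key[i mod 2].
On shine: s+11=d, h+8=p, i+11=t, n+8=v, e+11=p.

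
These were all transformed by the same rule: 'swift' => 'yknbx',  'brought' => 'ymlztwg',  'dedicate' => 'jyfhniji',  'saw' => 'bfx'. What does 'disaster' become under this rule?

wjyxfxni

The output letters match the input read backwards, each shifted +5: swift reversed is tfiws. Two steps: reverse the string, then apply a Caesar shift of +5.
Applying it to disaster: reverse → retsasid; then shift: r+5=w, e+5=j, t+5=y, s+5=x, a+5=f, s+5=x, i+5=n, d+5=i.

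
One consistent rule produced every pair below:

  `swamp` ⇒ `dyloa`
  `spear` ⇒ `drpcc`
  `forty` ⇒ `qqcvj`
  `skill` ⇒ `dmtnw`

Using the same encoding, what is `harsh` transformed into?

A repeating key of period 2 is used — shifts +11, +2 over and over.
Applying it to harsh: h+11=s, a+2=c, r+11=c, s+2=u, h+11=s.

sccus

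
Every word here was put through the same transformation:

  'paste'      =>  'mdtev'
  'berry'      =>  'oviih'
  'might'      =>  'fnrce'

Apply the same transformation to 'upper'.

pmmvi

p(15)→m(12) and a(0)→d(3) fit y≡11x+3 (mod 26); the inverse of 11 mod 26 is 19. Each letter's alphabet position (a=0..z=25) is mapped through 11·x+3 mod 26 — an affine cipher.
On upper: u(20)→11·20+3≡15=p; p(15)→11·15+3≡12=m; p(15)→11·15+3≡12=m; e(4)→11·4+3≡21=v; r(17)→11·17+3≡8=i (all mod 26).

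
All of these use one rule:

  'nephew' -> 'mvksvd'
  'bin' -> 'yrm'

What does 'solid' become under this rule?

Each pair mirrors across the alphabet (n↔m, e↔v, p↔k): positions sum to 25. Each letter is replaced by its mirror in the alphabet: a↔z, b↔y, c↔x, and so on (the Atbash cipher).
On solid: s↔h, o↔l, l↔o, i↔r, d↔w.

hlorw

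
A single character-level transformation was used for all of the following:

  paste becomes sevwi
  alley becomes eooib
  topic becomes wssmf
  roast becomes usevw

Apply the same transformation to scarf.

The shift depends on letter class: consonant p→s is +3, but vowel a→e is +4. The rule splits by letter class: vowels +4, consonants +3.
On scarf: s(cons)+3=v, c(cons)+3=f, a(vowel)+4=e, r(cons)+3=u, f(cons)+3=i.

vfeui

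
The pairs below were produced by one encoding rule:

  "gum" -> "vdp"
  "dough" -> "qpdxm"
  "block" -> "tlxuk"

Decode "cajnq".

The output letters match the input read backwards, each shifted +9: gum reversed is mug. The word is reversed, then every letter is shifted forward by 9.
Reversing it on cajnq: shift back: c−9=t, a−9=r, j−9=a, n−9=e, q−9=h → traeh; then reverse → heart.

heart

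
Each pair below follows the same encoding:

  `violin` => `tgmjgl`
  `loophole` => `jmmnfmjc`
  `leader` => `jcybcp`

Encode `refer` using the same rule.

pcdcp

Compare letters: v→t is +24, i→g is +24, o→m is +24 — a constant shift. This is a Caesar cipher with shift 24.
On refer: r+24=p, e+24=c, f+24=d, e+24=c, r+24=p.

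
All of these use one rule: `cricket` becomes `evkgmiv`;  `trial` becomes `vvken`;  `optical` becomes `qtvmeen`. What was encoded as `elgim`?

Shifts by position in cricket: pos 0: c→e (+2), pos 1: r→v (+4), pos 2: i→k (+2), pos 3: c→g (+4) — repeating every 2. It's a Vigenère-style cipher with numeric key [2,4]: position i shifts by key[i mod 2].
Decoding elgim: e−2=c, l−4=h, g−2=e, i−4=e, m−2=k.

cheek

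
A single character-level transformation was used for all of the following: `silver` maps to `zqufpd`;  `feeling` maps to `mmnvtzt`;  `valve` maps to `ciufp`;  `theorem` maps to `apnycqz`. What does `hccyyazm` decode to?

autonomy

Letter i (0-indexed) is shifted by i+7, so successive shifts are 7, 8, 9, ….
Reversing it on hccyyazm: h−7=a, c−8=u, c−9=t, y−10=o, y−11=n, a−12=o, z−13=m, m−14=y.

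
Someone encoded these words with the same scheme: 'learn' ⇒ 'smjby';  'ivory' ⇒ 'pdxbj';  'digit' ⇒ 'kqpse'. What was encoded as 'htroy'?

alien

Each letter shifts forward by (position + 7), i.e. 7, 8, 9, … — the shift grows by one for each successive letter.
Reversing it on htroy: h−7=a, t−8=l, r−9=i, o−10=e, y−11=n.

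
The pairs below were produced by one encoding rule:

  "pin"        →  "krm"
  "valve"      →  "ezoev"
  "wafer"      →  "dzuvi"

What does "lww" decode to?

This is the alphabet-reversal cipher (Atbash): a becomes z, b becomes y, etc.
Decoding lww: l↔o, w↔d, w↔d.

odd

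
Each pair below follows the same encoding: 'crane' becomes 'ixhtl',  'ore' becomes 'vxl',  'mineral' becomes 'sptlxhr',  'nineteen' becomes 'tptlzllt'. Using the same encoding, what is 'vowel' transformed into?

bvclr

The shift depends on letter class: consonant c→i is +6, but vowel a→h is +7. Two shifts are in play — +7 for a/e/i/o/u, +6 for every other letter.
Applying it to vowel: v(cons)+6=b, o(vowel)+7=v, w(cons)+6=c, e(vowel)+7=l, l(cons)+6=r.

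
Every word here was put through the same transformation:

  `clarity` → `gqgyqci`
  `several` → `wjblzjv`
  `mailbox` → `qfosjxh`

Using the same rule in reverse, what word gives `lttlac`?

honest

Letter i (0-indexed) is shifted by i+4, so successive shifts are 4, 5, 6, ….
Undoing it on lttlac: l−4=h, t−5=o, t−6=n, l−7=e, a−8=s, c−9=t.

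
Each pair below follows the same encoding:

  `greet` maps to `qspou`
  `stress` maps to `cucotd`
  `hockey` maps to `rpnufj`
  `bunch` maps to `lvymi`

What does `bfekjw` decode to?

retail

Shifts by position in greet: pos 0: g→q (+10), pos 1: r→s (+1), pos 2: e→p (+11), pos 3: e→o (+10), pos 4: t→u (+1) — repeating every 3. The shifts repeat in a cycle of length 3: positions 0,1,… shift by +10, +1, +11, then the pattern repeats.
Reversing it on bfekjw: b−10=r, f−1=e, e−11=t, k−10=a, j−1=i, w−11=l.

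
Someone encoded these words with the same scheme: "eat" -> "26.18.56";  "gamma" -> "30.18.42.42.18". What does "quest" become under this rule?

50.58.26.54.56

e(#5)→26 and a(#1)→18: differences scale by 2, so n = 2·pos + 16. Each letter becomes 2×(its alphabet position, a=1..z=26) + 16.
For quest: q=17→50, u=21→58, e=5→26, s=19→54, t=20→56.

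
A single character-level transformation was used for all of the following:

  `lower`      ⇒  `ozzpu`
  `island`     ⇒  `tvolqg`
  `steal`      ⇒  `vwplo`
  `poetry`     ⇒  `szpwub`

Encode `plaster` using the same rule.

The shift depends on letter class: consonant l→o is +3, but vowel o→z is +11. The rule splits by letter class: vowels +11, consonants +3.
For plaster: p(cons)+3=s, l(cons)+3=o, a(vowel)+11=l, s(cons)+3=v, t(cons)+3=w, e(vowel)+11=p, r(cons)+3=u.

solvwpu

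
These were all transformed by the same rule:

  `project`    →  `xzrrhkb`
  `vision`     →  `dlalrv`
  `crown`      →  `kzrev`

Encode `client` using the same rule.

The shift depends on letter class: consonant p→x is +8, but vowel o→r is +3. Two shifts are in play — +3 for a/e/i/o/u, +8 for every other letter.
For client: c(cons)+8=k, l(cons)+8=t, i(vowel)+3=l, e(vowel)+3=h, n(cons)+8=v, t(cons)+8=b.

ktlhvb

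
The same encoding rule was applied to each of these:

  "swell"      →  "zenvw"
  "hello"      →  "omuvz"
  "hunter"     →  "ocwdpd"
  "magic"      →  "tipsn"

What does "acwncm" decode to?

tundra

In swell: s→z is +7, w→e is +8, e→n is +9, l→v is +10 — the shift increases by 1 each position. Letter i (0-indexed) is shifted by i+7, so successive shifts are 7, 8, 9, ….
Reversing it on acwncm: a−7=t, c−8=u, w−9=n, n−10=d, c−11=r, m−12=a.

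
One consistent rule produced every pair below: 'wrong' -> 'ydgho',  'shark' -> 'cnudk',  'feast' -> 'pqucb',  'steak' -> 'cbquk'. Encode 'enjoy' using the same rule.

Treating letters as 0–25, the rule is x ↦ 25x + 20 (mod 26).
On enjoy: e(4)→25·4+20≡16=q; n(13)→25·13+20≡7=h; j(9)→25·9+20≡11=l; o(14)→25·14+20≡6=g; y(24)→25·24+20≡22=w (all mod 26).

qhlgw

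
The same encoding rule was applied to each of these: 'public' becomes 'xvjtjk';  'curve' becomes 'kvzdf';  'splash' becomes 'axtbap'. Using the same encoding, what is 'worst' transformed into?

epzab

The shift depends on letter class: consonant p→x is +8, but vowel u→v is +1. Two shifts are in play — +1 for a/e/i/o/u, +8 for every other letter.
Applying it to worst: w(cons)+8=e, o(vowel)+1=p, r(cons)+8=z, s(cons)+8=a, t(cons)+8=b.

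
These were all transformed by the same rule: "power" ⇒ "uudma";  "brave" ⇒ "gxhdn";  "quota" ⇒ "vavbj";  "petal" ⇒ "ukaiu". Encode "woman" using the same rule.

The shift increases by 1 at each position, starting from +5: 5, 6, 7, ….
On woman: w+5=b, o+6=u, m+7=t, a+8=i, n+9=w.

butiw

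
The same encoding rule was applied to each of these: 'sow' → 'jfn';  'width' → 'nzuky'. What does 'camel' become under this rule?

trdvc

Every letter moves 17 places later in the alphabet, wrapping around z→a.
For camel: c+17=t, a+17=r, m+17=d, e+17=v, l+17=c.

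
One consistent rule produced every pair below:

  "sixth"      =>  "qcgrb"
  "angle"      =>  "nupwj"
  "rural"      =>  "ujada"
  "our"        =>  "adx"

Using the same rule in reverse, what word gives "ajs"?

The output letters match the input read backwards, each shifted +9: sixth reversed is htxis. Two steps: reverse the string, then apply a Caesar shift of +9.
Undoing it on ajs: shift back: a−9=r, j−9=a, s−9=j → raj; then reverse → jar.

jar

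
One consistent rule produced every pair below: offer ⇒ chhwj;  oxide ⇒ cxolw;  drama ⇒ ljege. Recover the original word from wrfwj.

o(14)→c(2) and f(5)→h(7) fit y≡11x+4 (mod 26); the inverse of 11 mod 26 is 19. Treating letters as 0–25, the rule is x ↦ 11x + 4 (mod 26).
Reversing it on wrfwj: w(22)→19·(22−4)≡4=e; r(17)→19·(17−4)≡13=n; f(5)→19·(5−4)≡19=t; w(22)→19·(22−4)≡4=e; j(9)→19·(9−4)≡17=r (all mod 26).

enter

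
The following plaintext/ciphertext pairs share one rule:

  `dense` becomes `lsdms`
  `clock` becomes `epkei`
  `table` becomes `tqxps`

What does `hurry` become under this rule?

Treating letters as 0–25, the rule is x ↦ 7x + 16 (mod 26).
On hurry: h(7)→7·7+16≡13=n; u(20)→7·20+16≡0=a; r(17)→7·17+16≡5=f; r(17)→7·17+16≡5=f; y(24)→7·24+16≡2=c (all mod 26).

naffc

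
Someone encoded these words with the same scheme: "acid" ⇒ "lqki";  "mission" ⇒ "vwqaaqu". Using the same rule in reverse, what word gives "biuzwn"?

format

The output letters match the input read backwards, each shifted +8: acid reversed is dica. Read the word backwards and shift each letter +8.
Undoing it on biuzwn: shift back: b−8=t, i−8=a, u−8=m, z−8=r, w−8=o, n−8=f → tamrof; then reverse → format.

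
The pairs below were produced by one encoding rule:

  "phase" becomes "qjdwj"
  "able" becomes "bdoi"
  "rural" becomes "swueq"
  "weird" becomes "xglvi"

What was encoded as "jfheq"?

ideal

In phase: p→q is +1, h→j is +2, a→d is +3, s→w is +4 — the shift increases by 1 each position. Letter i (0-indexed) is shifted by i+1, so successive shifts are 1, 2, 3, ….
Reversing it on jfheq: j−1=i, f−2=d, h−3=e, e−4=a, q−5=l.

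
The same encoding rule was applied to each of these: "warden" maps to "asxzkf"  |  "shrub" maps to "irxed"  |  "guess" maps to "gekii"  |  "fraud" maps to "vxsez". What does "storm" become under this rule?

itqxu

w(22)→a(0) and a(0)→s(18) fit y≡11x+18 (mod 26); the inverse of 11 mod 26 is 19. This is an affine cipher: with a=0,…,z=25, each position x becomes (11x+18) mod 26.
For storm: s(18)→11·18+18≡8=i; t(19)→11·19+18≡19=t; o(14)→11·14+18≡16=q; r(17)→11·17+18≡23=x; m(12)→11·12+18≡20=u (all mod 26).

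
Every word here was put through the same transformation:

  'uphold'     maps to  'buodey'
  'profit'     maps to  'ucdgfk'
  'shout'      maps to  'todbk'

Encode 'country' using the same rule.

hdbmkcr

u(20)→b(1) and p(15)→u(20) fit y≡17x+25 (mod 26); the inverse of 17 mod 26 is 23. Treating letters as 0–25, the rule is x ↦ 17x + 25 (mod 26).
On country: c(2)→17·2+25≡7=h; o(14)→17·14+25≡3=d; u(20)→17·20+25≡1=b; n(13)→17·13+25≡12=m; t(19)→17·19+25≡10=k; r(17)→17·17+25≡2=c; y(24)→17·24+25≡17=r (all mod 26).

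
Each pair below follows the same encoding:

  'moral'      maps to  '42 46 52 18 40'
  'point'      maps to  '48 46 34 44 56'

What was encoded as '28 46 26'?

foe

m(#13)→42 and o(#15)→46: differences scale by 2, so n = 2·pos + 16. Each letter becomes 2×(its alphabet position, a=1..z=26) + 16.
Undoing it on 28 46 26: 28→(28−16)÷2=6=f, 46→(46−16)÷2=15=o, 26→(26−16)÷2=5=e.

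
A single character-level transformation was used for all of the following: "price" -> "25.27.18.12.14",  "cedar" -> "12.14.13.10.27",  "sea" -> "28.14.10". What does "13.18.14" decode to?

Letters become their 1-based position plus 9 (so a→10, b→11, …).
Undoing it on 13.18.14: 13→(13−9)÷1=4=d, 18→(18−9)÷1=9=i, 14→(14−9)÷1=5=e.

die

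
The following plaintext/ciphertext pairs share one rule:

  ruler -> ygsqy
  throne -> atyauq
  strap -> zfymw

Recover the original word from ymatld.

rather

Shifts by position in ruler: pos 0: r→y (+7), pos 1: u→g (+12), pos 2: l→s (+7), pos 3: e→q (+12) — repeating every 2. The shifts repeat in a cycle of length 2: positions 0,1,… shift by +7, +12, then the pattern repeats.
Undoing it on ymatld: y−7=r, m−12=a, a−7=t, t−12=h, l−7=e, d−12=r.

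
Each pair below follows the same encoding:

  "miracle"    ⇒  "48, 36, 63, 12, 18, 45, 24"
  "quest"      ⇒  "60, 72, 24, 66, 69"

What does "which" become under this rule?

Each letter becomes 3×(its alphabet position, a=1..z=26) + 9.
On which: w=23→78, h=8→33, i=9→36, c=3→18, h=8→33.

78, 33, 36, 18, 33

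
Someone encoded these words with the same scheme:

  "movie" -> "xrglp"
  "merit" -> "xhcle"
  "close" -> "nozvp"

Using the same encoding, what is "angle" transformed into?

lqrop

Shifts by position in movie: pos 0: m→x (+11), pos 1: o→r (+3), pos 2: v→g (+11), pos 3: i→l (+3) — repeating every 2. The shifts repeat in a cycle of length 2: positions 0,1,… shift by +11, +3, then the pattern repeats.
For angle: a+11=l, n+3=q, g+11=r, l+3=o, e+11=p.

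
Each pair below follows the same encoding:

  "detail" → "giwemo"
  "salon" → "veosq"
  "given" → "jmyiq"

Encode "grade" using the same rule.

juegi

The shift depends on letter class: consonant d→g is +3, but vowel e→i is +4. The rule splits by letter class: vowels +4, consonants +3.
For grade: g(cons)+3=j, r(cons)+3=u, a(vowel)+4=e, d(cons)+3=g, e(vowel)+4=i.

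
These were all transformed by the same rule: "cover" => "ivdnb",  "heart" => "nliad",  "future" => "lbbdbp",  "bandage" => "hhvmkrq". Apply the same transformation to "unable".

auikvp

The shift increases by 1 at each position, starting from +6: 6, 7, 8, ….
Applying it to unable: u+6=a, n+7=u, a+8=i, b+9=k, l+10=v, e+11=p.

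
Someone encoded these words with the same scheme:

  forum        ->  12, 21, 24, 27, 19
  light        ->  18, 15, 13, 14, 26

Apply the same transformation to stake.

25, 26, 7, 17, 11

Letters become their 1-based position plus 6 (so a→7, b→8, …).
Applying it to stake: s=19→25, t=20→26, a=1→7, k=11→17, e=5→11.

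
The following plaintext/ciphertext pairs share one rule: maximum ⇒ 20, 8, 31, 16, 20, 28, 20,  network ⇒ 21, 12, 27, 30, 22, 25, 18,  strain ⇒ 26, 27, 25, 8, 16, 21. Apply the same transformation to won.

Letters become their 1-based position plus 7 (so a→8, b→9, …).
Applying it to won: w=23→30, o=15→22, n=14→21.

30, 22, 21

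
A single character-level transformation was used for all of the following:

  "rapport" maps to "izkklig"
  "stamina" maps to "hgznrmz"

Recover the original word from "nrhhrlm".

mission

Each pair mirrors across the alphabet (r↔i, a↔z, p↔k): positions sum to 25. Letters are reflected about the middle of the alphabet (position → 25−position): Atbash.
Undoing it on nrhhrlm: n↔m, r↔i, h↔s, h↔s, r↔i, l↔o, m↔n.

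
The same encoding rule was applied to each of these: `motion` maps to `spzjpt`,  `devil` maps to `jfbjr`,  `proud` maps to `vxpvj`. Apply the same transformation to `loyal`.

The shift depends on letter class: consonant m→s is +6, but vowel o→p is +1. Vowels shift forward by 1 and consonants shift forward by 6.
Applying it to loyal: l(cons)+6=r, o(vowel)+1=p, y(cons)+6=e, a(vowel)+1=b, l(cons)+6=r.

rpebr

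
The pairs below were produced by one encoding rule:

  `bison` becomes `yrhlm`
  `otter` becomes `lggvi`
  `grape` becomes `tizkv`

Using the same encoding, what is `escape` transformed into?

Each pair mirrors across the alphabet (b↔y, i↔r, s↔h): positions sum to 25. Each letter is replaced by its mirror in the alphabet: a↔z, b↔y, c↔x, and so on (the Atbash cipher).
Applying it to escape: e↔v, s↔h, c↔x, a↔z, p↔k, e↔v.

vhxzkv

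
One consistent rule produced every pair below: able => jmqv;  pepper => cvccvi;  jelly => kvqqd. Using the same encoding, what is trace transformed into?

oijpv

Treating letters as 0–25, the rule is x ↦ 3x + 9 (mod 26).
For trace: t(19)→3·19+9≡14=o; r(17)→3·17+9≡8=i; a(0)→3·0+9≡9=j; c(2)→3·2+9≡15=p; e(4)→3·4+9≡21=v (all mod 26).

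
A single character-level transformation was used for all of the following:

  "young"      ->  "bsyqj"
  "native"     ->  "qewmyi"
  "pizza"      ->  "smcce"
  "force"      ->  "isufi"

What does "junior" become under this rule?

myqmsu

Vowels shift forward by 4 and consonants shift forward by 3.
For junior: j(cons)+3=m, u(vowel)+4=y, n(cons)+3=q, i(vowel)+4=m, o(vowel)+4=s, r(cons)+3=u.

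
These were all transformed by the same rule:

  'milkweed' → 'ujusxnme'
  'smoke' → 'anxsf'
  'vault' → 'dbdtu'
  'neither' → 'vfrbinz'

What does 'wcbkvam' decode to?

obscure

It's a Vigenère-style cipher with numeric key [8,1,9]: position i shifts by key[i mod 3].
Undoing it on wcbkvam: w−8=o, c−1=b, b−9=s, k−8=c, v−1=u, a−9=r, m−8=e.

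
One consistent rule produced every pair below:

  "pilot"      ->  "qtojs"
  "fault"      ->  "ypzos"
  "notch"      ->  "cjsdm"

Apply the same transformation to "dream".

p(15)→q(16) and i(8)→t(19) fit y≡7x+15 (mod 26); the inverse of 7 mod 26 is 15. This is an affine cipher: with a=0,…,z=25, each position x becomes (7x+15) mod 26.
For dream: d(3)→7·3+15≡10=k; r(17)→7·17+15≡4=e; e(4)→7·4+15≡17=r; a(0)→7·0+15≡15=p; m(12)→7·12+15≡21=v (all mod 26).

kerpv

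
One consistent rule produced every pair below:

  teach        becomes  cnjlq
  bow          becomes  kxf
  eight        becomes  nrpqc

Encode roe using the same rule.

axn

Compare letters: t→c is +9, e→n is +9, a→j is +9 — a constant shift. Every letter moves 9 places later in the alphabet, wrapping around z→a.
For roe: r+9=a, o+9=x, e+9=n.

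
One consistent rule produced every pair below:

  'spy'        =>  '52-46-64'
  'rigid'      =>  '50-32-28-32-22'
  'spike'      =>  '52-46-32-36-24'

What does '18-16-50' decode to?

s(#19)→52 and p(#16)→46: differences scale by 2, so n = 2·pos + 14. The formula is n = 2×(alphabet index, a=1) + 14.
Undoing it on 18-16-50: 18→(18−14)÷2=2=b, 16→(16−14)÷2=1=a, 50→(50−14)÷2=18=r.

bar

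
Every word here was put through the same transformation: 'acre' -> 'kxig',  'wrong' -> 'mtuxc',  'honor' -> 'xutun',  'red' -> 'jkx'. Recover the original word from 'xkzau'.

outer

The output letters match the input read backwards, each shifted +6: acre reversed is erca. Two steps: reverse the string, then apply a Caesar shift of +6.
Decoding xkzau: shift back: x−6=r, k−6=e, z−6=t, a−6=u, u−6=o → retuo; then reverse → outer.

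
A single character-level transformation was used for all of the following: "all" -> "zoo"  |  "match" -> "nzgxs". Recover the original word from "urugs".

Each pair mirrors across the alphabet (a↔z, l↔o, l↔o): positions sum to 25. This is the alphabet-reversal cipher (Atbash): a becomes z, b becomes y, etc.
Reversing it on urugs: u↔f, r↔i, u↔f, g↔t, s↔h.

fifth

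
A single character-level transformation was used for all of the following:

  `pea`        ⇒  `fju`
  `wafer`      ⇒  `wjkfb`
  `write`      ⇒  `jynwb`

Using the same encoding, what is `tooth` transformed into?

Two steps: reverse the string, then apply a Caesar shift of +5.
Applying it to tooth: reverse → htoot; then shift: h+5=m, t+5=y, o+5=t, o+5=t, t+5=y.

mytty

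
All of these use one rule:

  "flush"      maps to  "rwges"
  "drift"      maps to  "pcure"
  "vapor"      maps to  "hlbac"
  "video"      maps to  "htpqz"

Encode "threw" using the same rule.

Shifts by position in flush: pos 0: f→r (+12), pos 1: l→w (+11), pos 2: u→g (+12), pos 3: s→e (+12), pos 4: h→s (+11) — repeating every 3. It's a Vigenère-style cipher with numeric key [12,11,12]: position i shifts by key[i mod 3].
For threw: t+12=f, h+11=s, r+12=d, e+12=q, w+11=h.

fsdqh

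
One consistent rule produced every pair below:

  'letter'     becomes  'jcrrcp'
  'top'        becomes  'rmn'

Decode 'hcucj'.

jewel

It's a constant shift of +24 (ROT24).
Undoing it on hcucj: h−24=j, c−24=e, u−24=w, c−24=e, j−24=l.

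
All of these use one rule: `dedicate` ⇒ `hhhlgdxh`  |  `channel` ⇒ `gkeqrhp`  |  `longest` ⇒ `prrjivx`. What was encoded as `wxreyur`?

sunburn

Shifts by position in dedicate: pos 0: d→h (+4), pos 1: e→h (+3), pos 2: d→h (+4), pos 3: i→l (+3) — repeating every 2. A repeating key of period 2 is used — shifts +4, +3 over and over.
Decoding wxreyur: w−4=s, x−3=u, r−4=n, e−3=b, y−4=u, u−3=r, r−4=n.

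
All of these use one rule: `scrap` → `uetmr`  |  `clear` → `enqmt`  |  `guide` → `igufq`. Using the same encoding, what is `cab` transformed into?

emd

The shift depends on letter class: consonant s→u is +2, but vowel a→m is +12. Two shifts are in play — +12 for a/e/i/o/u, +2 for every other letter.
On cab: c(cons)+2=e, a(vowel)+12=m, b(cons)+2=d.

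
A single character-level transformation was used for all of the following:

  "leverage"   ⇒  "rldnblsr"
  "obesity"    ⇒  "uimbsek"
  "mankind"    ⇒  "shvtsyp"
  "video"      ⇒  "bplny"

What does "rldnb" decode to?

In leverage: l→r is +6, e→l is +7, v→d is +8, e→n is +9 — the shift increases by 1 each position. Each letter shifts forward by (position + 6), i.e. 6, 7, 8, … — the shift grows by one for each successive letter.
Undoing it on rldnb: r−6=l, l−7=e, d−8=v, n−9=e, b−10=r.

lever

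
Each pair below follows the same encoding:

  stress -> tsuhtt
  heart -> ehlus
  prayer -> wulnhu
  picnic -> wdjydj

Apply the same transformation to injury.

dycrun

s(18)→t(19) and t(19)→s(18) fit y≡25x+11 (mod 26); the inverse of 25 mod 26 is 25. Each letter's alphabet position (a=0..z=25) is mapped through 25·x+11 mod 26 — an affine cipher.
On injury: i(8)→25·8+11≡3=d; n(13)→25·13+11≡24=y; j(9)→25·9+11≡2=c; u(20)→25·20+11≡17=r; r(17)→25·17+11≡20=u; y(24)→25·24+11≡13=n (all mod 26).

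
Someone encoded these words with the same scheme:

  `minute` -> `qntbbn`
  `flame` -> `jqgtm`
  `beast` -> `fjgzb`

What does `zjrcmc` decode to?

velvet

Letter i (0-indexed) is shifted by i+4, so successive shifts are 4, 5, 6, ….
Decoding zjrcmc: z−4=v, j−5=e, r−6=l, c−7=v, m−8=e, c−9=t.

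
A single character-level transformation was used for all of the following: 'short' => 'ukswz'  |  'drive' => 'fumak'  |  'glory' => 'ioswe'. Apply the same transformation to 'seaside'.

Each letter shifts forward by (position + 2), i.e. 2, 3, 4, … — the shift grows by one for each successive letter.
For seaside: s+2=u, e+3=h, a+4=e, s+5=x, i+6=o, d+7=k, e+8=m.

uhexokm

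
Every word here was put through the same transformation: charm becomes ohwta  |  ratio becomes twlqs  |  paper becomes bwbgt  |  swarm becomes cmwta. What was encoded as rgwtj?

c(2)→o(14) and h(7)→h(7) fit y≡9x+22 (mod 26); the inverse of 9 mod 26 is 3. Each letter's alphabet position (a=0..z=25) is mapped through 9·x+22 mod 26 — an affine cipher.
Undoing it on rgwtj: r(17)→3·(17−22)≡11=l; g(6)→3·(6−22)≡4=e; w(22)→3·(22−22)≡0=a; t(19)→3·(19−22)≡17=r; j(9)→3·(9−22)≡13=n (all mod 26).

learn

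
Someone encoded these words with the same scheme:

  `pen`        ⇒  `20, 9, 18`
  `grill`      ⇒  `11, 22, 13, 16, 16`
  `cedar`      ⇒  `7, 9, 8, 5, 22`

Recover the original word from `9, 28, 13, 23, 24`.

exist

p is letter #16 and maps to 20: an offset of 4. Letters become their 1-based position plus 4 (so a→5, b→6, …).
Reversing it on 9, 28, 13, 23, 24: 9→(9−4)÷1=5=e, 28→(28−4)÷1=24=x, 13→(13−4)÷1=9=i, 23→(23−4)÷1=19=s, 24→(24−4)÷1=20=t.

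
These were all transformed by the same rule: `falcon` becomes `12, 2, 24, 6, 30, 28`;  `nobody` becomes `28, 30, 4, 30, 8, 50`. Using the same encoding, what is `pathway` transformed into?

32, 2, 40, 16, 46, 2, 50

f(#6)→12 and a(#1)→2: differences scale by 2, so n = 2·pos + 0. The formula is n = 2×(alphabet index, a=1).
On pathway: p=16→32, a=1→2, t=20→40, h=8→16, w=23→46, a=1→2, y=25→50.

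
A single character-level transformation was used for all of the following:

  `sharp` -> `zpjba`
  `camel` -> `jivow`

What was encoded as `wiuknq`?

In sharp: s→z is +7, h→p is +8, a→j is +9, r→b is +10 — the shift increases by 1 each position. The shift increases by 1 at each position, starting from +7: 7, 8, 9, ….
Reversing it on wiuknq: w−7=p, i−8=a, u−9=l, k−10=a, n−11=c, q−12=e.

palace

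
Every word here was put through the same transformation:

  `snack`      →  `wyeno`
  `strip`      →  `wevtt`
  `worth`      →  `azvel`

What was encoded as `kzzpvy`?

Shifts by position in snack: pos 0: s→w (+4), pos 1: n→y (+11), pos 2: a→e (+4), pos 3: c→n (+11) — repeating every 2. It's a Vigenère-style cipher with numeric key [4,11]: position i shifts by key[i mod 2].
Undoing it on kzzpvy: k−4=g, z−11=o, z−4=v, p−11=e, v−4=r, y−11=n.

govern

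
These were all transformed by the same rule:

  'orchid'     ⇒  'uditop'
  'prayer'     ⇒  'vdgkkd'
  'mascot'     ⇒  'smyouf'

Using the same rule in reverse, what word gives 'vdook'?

Shifts by position in orchid: pos 0: o→u (+6), pos 1: r→d (+12), pos 2: c→i (+6), pos 3: h→t (+12) — repeating every 2. A repeating key of period 2 is used — shifts +6, +12 over and over.
Decoding vdook: v−6=p, d−12=r, o−6=i, o−12=c, k−6=e.

price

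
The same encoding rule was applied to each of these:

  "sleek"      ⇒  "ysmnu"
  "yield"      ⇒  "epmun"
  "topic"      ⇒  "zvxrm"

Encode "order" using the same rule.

In sleek: s→y is +6, l→s is +7, e→m is +8, e→n is +9 — the shift increases by 1 each position. Each letter shifts forward by (position + 6), i.e. 6, 7, 8, … — the shift grows by one for each successive letter.
On order: o+6=u, r+7=y, d+8=l, e+9=n, r+10=b.

uylnb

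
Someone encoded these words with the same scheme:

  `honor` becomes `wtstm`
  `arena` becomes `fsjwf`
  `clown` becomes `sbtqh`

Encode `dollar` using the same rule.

wfqqti

The output letters match the input read backwards, each shifted +5: honor reversed is ronoh. Two steps: reverse the string, then apply a Caesar shift of +5.
Applying it to dollar: reverse → rallod; then shift: r+5=w, a+5=f, l+5=q, l+5=q, o+5=t, d+5=i.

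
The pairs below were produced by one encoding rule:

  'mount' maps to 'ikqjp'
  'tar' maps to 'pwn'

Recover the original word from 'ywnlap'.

carpet

Compare letters: m→i is +22, o→k is +22, u→q is +22 — a constant shift. It's a constant shift of +22 (ROT22).
Reversing it on ywnlap: y−22=c, w−22=a, n−22=r, l−22=p, a−22=e, p−22=t.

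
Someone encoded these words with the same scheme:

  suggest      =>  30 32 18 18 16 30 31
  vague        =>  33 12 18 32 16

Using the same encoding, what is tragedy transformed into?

31 29 12 18 16 15 36

Each letter is replaced by its alphabet position (a=1..z=26) + 11.
Applying it to tragedy: t=20→31, r=18→29, a=1→12, g=7→18, e=5→16, d=4→15, y=25→36.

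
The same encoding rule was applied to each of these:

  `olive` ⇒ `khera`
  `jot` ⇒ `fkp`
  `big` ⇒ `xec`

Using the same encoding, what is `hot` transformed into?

dkp

Compare letters: o→k is +22, l→h is +22, i→e is +22 — a constant shift. This is a Caesar cipher with shift 22.
Applying it to hot: h+22=d, o+22=k, t+22=p.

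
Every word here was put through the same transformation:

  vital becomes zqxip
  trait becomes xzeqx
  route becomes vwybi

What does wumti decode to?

smile

Shifts by position in vital: pos 0: v→z (+4), pos 1: i→q (+8), pos 2: t→x (+4), pos 3: a→i (+8) — repeating every 2. A repeating key of period 2 is used — shifts +4, +8 over and over.
Decoding wumti: w−4=s, u−8=m, m−4=i, t−8=l, i−4=e.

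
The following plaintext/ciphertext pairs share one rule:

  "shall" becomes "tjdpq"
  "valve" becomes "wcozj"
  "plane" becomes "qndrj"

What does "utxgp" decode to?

In shall: s→t is +1, h→j is +2, a→d is +3, l→p is +4 — the shift increases by 1 each position. The shift increases by 1 at each position, starting from +1: 1, 2, 3, ….
Decoding utxgp: u−1=t, t−2=r, x−3=u, g−4=c, p−5=k.

truck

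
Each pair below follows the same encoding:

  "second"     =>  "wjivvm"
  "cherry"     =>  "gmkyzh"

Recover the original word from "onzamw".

The shift increases by 1 at each position, starting from +4: 4, 5, 6, ….
Decoding onzamw: o−4=k, n−5=i, z−6=t, a−7=t, m−8=e, w−9=n.

kitten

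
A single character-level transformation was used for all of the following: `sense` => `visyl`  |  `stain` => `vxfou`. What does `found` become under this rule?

In sense: s→v is +3, e→i is +4, n→s is +5, s→y is +6 — the shift increases by 1 each position. Each letter shifts forward by (position + 3), i.e. 3, 4, 5, … — the shift grows by one for each successive letter.
For found: f+3=i, o+4=s, u+5=z, n+6=t, d+7=k.

isztk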